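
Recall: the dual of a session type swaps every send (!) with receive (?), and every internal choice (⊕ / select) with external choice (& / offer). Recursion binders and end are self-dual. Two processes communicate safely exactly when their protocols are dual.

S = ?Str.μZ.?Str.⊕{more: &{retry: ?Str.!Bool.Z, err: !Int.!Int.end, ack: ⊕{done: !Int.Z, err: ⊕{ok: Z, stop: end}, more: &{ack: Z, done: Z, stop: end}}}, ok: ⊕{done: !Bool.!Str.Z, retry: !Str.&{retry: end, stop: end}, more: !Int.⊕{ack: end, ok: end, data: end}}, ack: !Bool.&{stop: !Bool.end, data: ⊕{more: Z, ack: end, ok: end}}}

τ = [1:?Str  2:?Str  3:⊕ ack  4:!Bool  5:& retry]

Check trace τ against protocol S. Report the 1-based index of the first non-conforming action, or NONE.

step 1: ?Str  ok  residual = μZ.…
step 2: ?Str  ok  residual = ⊕{more: &{retry: ?Str.!Bool.μZ.…, err: !Int.!Int.end, ack: ⊕{done: !Int.μZ.…, err: ⊕{ok: μZ.…, stop: end}, more: &{ack: μZ.…, done: μZ.…, stop: end}}}, ok: ⊕{done: !Bool.!Str.μZ.…, retry: !Str.&{retry: end, stop: end}, more: !Int.⊕{ack: end, ok: end, data: end}}, ack: !Bool.&{stop: !Bool.end, data: ⊕{more: μZ.…, ack: end, ok: end}}}
step 3: ⊕ ack  ok  residual = !Bool.&{stop: !Bool.end, data: ⊕{more: μZ.…, ack: end, ok: end}}
step 4: !Bool  ok  residual = &{stop: !Bool.end, data: ⊕{more: μZ.…, ack: end, ok: end}}
step 5: got & retry, protocol expects & stop or & data  ✗

5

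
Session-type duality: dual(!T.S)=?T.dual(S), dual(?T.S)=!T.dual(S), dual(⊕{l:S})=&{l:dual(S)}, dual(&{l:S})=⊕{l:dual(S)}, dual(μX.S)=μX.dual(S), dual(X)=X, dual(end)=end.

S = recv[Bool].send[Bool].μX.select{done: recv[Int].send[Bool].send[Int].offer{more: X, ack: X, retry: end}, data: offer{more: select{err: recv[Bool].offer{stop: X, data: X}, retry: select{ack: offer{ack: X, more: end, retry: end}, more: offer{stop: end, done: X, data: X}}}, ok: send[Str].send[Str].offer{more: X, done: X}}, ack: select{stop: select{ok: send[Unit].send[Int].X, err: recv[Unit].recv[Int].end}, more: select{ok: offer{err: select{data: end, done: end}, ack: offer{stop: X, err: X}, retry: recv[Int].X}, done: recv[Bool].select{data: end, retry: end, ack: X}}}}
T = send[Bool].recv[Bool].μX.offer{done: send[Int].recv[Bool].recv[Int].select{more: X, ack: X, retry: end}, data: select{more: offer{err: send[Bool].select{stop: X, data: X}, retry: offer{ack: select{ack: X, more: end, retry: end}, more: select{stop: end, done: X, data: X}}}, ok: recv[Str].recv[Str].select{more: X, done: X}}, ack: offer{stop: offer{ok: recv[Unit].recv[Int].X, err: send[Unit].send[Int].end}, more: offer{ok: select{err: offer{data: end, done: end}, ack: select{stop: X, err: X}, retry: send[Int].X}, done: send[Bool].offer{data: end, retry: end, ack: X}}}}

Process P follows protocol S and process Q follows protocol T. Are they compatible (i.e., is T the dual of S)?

recv[Bool] vs send[Bool]  ✓
  send[Bool] vs recv[Bool]  ✓
    μX vs μX  ✓ (rec unchanged)
      select{done,data,ack} vs offer{done,data,ack}  ✓ same labels
        case done:
          recv[Int] vs send[Int]  ✓
            send[Bool] vs recv[Bool]  ✓
              send[Int] vs recv[Int]  ✓
                offer{more,ack,retry} vs select{more,ack,retry}  ✓ same labels
                  case more:
                    X vs X  ✓
                  case ack:
                    X vs X  ✓
                  case retry:
                    end vs end  ✓
        case data:
          offer{more,ok} vs select{more,ok}  ✓ same labels
            case more:
              select{err,retry} vs offer{err,retry}  ✓ same labels
                case err:
                  recv[Bool] vs send[Bool]  ✓
                    offer{stop,data} vs select{stop,data}  ✓ same labels
                      case stop:
                        X vs X  ✓
                      case data:
                        X vs X  ✓
                case retry:
                  select{ack,more} vs offer{ack,more}  ✓ same labels
                    case ack:
                      offer{ack,more,retry} vs select{ack,more,retry}  ✓ same labels
                        case ack:
                          X vs X  ✓
                        case more:
                          end vs end  ✓
                        case retry:
                          end vs end  ✓
                    case more:
                      offer{stop,done,data} vs select{stop,done,data}  ✓ same labels
                        case stop:
                          end vs end  ✓
                        case done:
                          X vs X  ✓
                        case data:
                          X vs X  ✓
            case ok:
              send[Str] vs recv[Str]  ✓
                send[Str] vs recv[Str]  ✓
                  offer{more,done} vs select{more,done}  ✓ same labels
                    case more:
                      X vs X  ✓
                    case done:
                      X vs X  ✓
        case ack:
          select{stop,more} vs offer{stop,more}  ✓ same labels
            case stop:
              select{ok,err} vs offer{ok,err}  ✓ same labels
                case ok:
                  send[Unit] vs recv[Unit]  ✓
                    send[Int] vs recv[Int]  ✓
                      X vs X  ✓
                case err:
                  recv[Unit] vs send[Unit]  ✓
                    recv[Int] vs send[Int]  ✓
                      end vs end  ✓
            case more:
              select{ok,done} vs offer{ok,done}  ✓ same labels
                case ok:
                  offer{err,ack,retry} vs select{err,ack,retry}  ✓ same labels
                    case err:
                      select{data,done} vs offer{data,done}  ✓ same labels
                        case data:
                          end vs end  ✓
                        case done:
                          end vs end  ✓
                    case ack:
                      offer{stop,err} vs select{stop,err}  ✓ same labels
                        case stop:
                          X vs X  ✓
                        case err:
                          X vs X  ✓
                    case retry:
                      recv[Int] vs send[Int]  ✓
                        X vs X  ✓
                case done:
                  recv[Bool] vs send[Bool]  ✓
                    select{data,retry,ack} vs offer{data,retry,ack}  ✓ same labels
                      case data:
                        end vs end  ✓
                      case retry:
                        end vs end  ✓
                      case ack:
                        X vs X  ✓

YES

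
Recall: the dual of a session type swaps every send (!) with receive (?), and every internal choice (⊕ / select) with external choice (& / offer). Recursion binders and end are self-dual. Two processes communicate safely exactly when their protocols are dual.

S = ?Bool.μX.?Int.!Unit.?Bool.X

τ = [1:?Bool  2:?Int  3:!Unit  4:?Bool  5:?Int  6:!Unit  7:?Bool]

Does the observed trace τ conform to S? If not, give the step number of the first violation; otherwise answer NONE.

step 1: ?Bool  ok  state: μX.…
step 2: ?Int  ok  state: !Unit.?Bool.μX.…
step 3: !Unit  ok  state: ?Bool.μX.…
step 4: ?Bool  ok  state: μX.…
step 5: ?Int  ok  state: !Unit.?Bool.μX.…
step 6: !Unit  ok  state: ?Bool.μX.…
step 7: ?Bool  ok  state: μX.…
all 7 steps conform

NONE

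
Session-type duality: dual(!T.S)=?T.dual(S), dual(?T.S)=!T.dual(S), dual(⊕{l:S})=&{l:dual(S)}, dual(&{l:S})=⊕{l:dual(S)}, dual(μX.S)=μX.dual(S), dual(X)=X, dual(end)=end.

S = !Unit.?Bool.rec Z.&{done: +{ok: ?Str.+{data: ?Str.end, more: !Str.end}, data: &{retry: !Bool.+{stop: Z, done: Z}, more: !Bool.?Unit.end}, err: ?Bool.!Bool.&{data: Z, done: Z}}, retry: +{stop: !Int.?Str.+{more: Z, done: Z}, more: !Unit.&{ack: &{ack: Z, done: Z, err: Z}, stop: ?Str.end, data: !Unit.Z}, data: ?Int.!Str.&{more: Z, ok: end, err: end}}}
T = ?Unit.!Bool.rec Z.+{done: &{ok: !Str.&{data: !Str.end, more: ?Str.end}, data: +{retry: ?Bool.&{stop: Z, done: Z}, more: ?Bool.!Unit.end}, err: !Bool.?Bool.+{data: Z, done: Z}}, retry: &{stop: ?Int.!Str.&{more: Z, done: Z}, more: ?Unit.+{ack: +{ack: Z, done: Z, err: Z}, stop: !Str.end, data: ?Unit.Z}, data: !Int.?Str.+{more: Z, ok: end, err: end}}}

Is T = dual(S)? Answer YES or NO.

!Unit vs ?Unit  ✓
  ?Bool vs !Bool  ✓
    rec Z vs rec Z  ✓ (μ self-dual)
      &{done,retry} vs +{done,retry}  ✓ labels match
        case done:
          +{ok,data,err} vs &{ok,data,err}  ✓ labels match
            case ok:
              ?Str vs !Str  ✓
                +{data,more} vs &{data,more}  ✓ labels match
                  case data:
                    ?Str vs !Str  ✓
                      end vs end  ✓
                  case more:
                    !Str vs ?Str  ✓
                      end vs end  ✓
            case data:
              &{retry,more} vs +{retry,more}  ✓ labels match
                case retry:
                  !Bool vs ?Bool  ✓
                    +{stop,done} vs &{stop,done}  ✓ labels match
                      case stop:
                        Z vs Z  ✓
                      case done:
                        Z vs Z  ✓
                case more:
                  !Bool vs ?Bool  ✓
                    ?Unit vs !Unit  ✓
                      end vs end  ✓
            case err:
              ?Bool vs !Bool  ✓
                !Bool vs ?Bool  ✓
                  &{data,done} vs +{data,done}  ✓ labels match
                    case data:
                      Z vs Z  ✓
                    case done:
                      Z vs Z  ✓
        case retry:
          +{stop,more,data} vs &{stop,more,data}  ✓ labels match
            case stop:
              !Int vs ?Int  ✓
                ?Str vs !Str  ✓
                  +{more,done} vs &{more,done}  ✓ labels match
                    case more:
                      Z vs Z  ✓
                    case done:
                      Z vs Z  ✓
            case more:
              !Unit vs ?Unit  ✓
                &{ack,stop,data} vs +{ack,stop,data}  ✓ labels match
                  case ack:
                    &{ack,done,err} vs +{ack,done,err}  ✓ labels match
                      case ack:
                        Z vs Z  ✓
                      case done:
                        Z vs Z  ✓
                      case err:
                        Z vs Z  ✓
                  case stop:
                    ?Str vs !Str  ✓
                      end vs end  ✓
                  case data:
                    !Unit vs ?Unit  ✓
                      Z vs Z  ✓
            case data:
              ?Int vs !Int  ✓
                !Str vs ?Str  ✓
                  &{more,ok,err} vs +{more,ok,err}  ✓ labels match
                    case more:
                      Z vs Z  ✓
                    case ok:
                      end vs end  ✓
                    case err:
                      end vs end  ✓

YES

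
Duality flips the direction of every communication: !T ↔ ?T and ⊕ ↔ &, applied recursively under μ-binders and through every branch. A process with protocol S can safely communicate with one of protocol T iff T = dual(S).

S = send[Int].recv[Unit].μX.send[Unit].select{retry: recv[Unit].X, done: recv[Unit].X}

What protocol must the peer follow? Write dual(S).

send[Int] = recv[Int]
  recv[Unit] = send[Unit]
    μX = μX  (μ self-dual)
      send[Unit] = recv[Unit]
        select{retry,done} = offer{retry,done}  (select→offer)
          [retry]
            recv[Unit] = send[Unit]
              X ↦ X
          [done]
            recv[Unit] = send[Unit]
              X ↦ X

recv[Int].send[Unit].μX.recv[Unit].offer{retry: send[Unit].X, done: send[Unit].X}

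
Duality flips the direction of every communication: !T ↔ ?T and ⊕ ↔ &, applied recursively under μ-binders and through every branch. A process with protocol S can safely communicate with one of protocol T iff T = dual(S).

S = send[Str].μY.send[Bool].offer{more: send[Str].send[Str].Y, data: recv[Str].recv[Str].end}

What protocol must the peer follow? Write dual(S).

recv[Str].μY.recv[Bool].select{more: recv[Str].recv[Str].Y, data: send[Str].send[Str].end}

send[Str] ↦ recv[Str]
  μY ↦ μY  (rec unchanged)
    send[Bool] ↦ recv[Bool]
      offer{more,data} ↦ select{more,data}  (offer→select)
        [more]
          send[Str] ↦ recv[Str]
            send[Str] ↦ recv[Str]
              dual(Y) = Y
        [data]
          recv[Str] ↦ send[Str]
            recv[Str] ↦ send[Str]
              dual(end) = end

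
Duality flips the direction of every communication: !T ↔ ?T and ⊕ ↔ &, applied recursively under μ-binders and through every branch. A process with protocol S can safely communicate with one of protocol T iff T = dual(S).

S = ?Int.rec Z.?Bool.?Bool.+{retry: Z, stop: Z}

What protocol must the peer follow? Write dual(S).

?Int = !Int
  rec Z = rec Z  (rec unchanged)
    ?Bool = !Bool
      ?Bool = !Bool
        +{retry,stop} = &{retry,stop}  (internal→external)
          case retry:
            Z self-dual
          case stop:
            Z self-dual

!Int.rec Z.!Bool.!Bool.&{retry: Z, stop: Z}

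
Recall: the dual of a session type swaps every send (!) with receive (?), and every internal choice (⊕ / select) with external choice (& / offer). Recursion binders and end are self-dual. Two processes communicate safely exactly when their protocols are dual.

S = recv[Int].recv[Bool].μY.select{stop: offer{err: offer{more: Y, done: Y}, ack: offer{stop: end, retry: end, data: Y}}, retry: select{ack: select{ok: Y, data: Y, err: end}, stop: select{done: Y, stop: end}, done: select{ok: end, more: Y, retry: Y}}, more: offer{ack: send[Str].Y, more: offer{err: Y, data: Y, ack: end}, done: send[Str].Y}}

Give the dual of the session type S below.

recv[Int] = send[Int]
  recv[Bool] = send[Bool]
    μY = μY  (binder kept)
      select{stop,retry,more} = offer{stop,retry,more}  (internal→external)
        case stop:
          offer{err,ack} = select{err,ack}  (external→internal)
            case err:
              offer{more,done} = select{more,done}  (external→internal)
                case more:
                  dual(Y) = Y
                case done:
                  dual(Y) = Y
            case ack:
              offer{stop,retry,data} = select{stop,retry,data}  (external→internal)
                case stop:
                  dual(end) = end
                case retry:
                  dual(end) = end
                case data:
                  dual(Y) = Y
        case retry:
          select{ack,stop,done} = offer{ack,stop,done}  (internal→external)
            case ack:
              select{ok,data,err} = offer{ok,data,err}  (internal→external)
                case ok:
                  dual(Y) = Y
                case data:
                  dual(Y) = Y
                case err:
                  dual(end) = end
            case stop:
              select{done,stop} = offer{done,stop}  (internal→external)
                case done:
                  dual(Y) = Y
                case stop:
                  dual(end) = end
            case done:
              select{ok,more,retry} = offer{ok,more,retry}  (internal→external)
                case ok:
                  dual(end) = end
                case more:
                  dual(Y) = Y
                case retry:
                  dual(Y) = Y
        case more:
          offer{ack,more,done} = select{ack,more,done}  (external→internal)
            case ack:
              send[Str] = recv[Str]
                dual(Y) = Y
            case more:
              offer{err,data,ack} = select{err,data,ack}  (external→internal)
                case err:
                  dual(Y) = Y
                case data:
                  dual(Y) = Y
                case ack:
                  dual(end) = end
            case done:
              send[Str] = recv[Str]
                dual(Y) = Y

send[Int].send[Bool].μY.offer{stop: select{err: select{more: Y, done: Y}, ack: select{stop: end, retry: end, data: Y}}, retry: offer{ack: offer{ok: Y, data: Y, err: end}, stop: offer{done: Y, stop: end}, done: offer{ok: end, more: Y, retry: Y}}, more: select{ack: recv[Str].Y, more: select{err: Y, data: Y, ack: end}, done: recv[Str].Y}}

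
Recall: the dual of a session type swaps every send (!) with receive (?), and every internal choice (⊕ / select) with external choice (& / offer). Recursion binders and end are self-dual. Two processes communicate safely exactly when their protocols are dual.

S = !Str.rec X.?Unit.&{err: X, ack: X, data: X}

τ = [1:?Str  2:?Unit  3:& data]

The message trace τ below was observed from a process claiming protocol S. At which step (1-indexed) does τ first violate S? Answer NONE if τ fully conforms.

1

step 1: got ?Str, protocol expects !Str  ✗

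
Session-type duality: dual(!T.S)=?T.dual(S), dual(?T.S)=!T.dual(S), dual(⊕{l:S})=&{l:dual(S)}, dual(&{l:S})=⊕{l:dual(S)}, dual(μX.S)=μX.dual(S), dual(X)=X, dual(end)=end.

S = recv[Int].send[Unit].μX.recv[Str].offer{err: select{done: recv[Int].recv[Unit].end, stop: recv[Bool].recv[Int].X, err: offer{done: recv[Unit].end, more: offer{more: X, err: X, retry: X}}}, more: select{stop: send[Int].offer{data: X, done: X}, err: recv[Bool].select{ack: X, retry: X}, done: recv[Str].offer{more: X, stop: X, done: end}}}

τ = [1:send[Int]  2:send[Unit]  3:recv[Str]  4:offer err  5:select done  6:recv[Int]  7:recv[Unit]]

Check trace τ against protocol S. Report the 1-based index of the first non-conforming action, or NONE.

step 1: got send[Int], protocol expects recv[Int]  ✗

1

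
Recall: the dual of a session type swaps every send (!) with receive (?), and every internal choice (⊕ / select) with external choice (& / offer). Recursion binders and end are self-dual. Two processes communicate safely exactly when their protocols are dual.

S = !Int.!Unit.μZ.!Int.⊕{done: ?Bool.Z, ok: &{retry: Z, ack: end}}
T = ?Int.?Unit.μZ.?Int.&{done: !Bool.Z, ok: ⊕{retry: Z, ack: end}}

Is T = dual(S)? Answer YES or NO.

YES

!Int ‖ ?Int  ✓
  !Unit ‖ ?Unit  ✓
    μZ ‖ μZ  ✓ (μ self-dual)
      !Int ‖ ?Int  ✓
        ⊕{done,ok} ‖ &{done,ok}  ✓ labels match
          [done]
            ?Bool ‖ !Bool  ✓
              Z ‖ Z  ✓
          [ok]
            &{retry,ack} ‖ ⊕{retry,ack}  ✓ labels match
              [retry]
                Z ‖ Z  ✓
              [ack]
                end ‖ end  ✓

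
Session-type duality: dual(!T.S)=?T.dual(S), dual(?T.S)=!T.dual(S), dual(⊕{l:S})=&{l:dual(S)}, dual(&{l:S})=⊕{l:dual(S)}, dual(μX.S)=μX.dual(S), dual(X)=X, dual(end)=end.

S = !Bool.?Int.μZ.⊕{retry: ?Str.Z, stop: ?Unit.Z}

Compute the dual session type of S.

?Bool.!Int.μZ.&{retry: !Str.Z, stop: !Unit.Z}

!Bool = ?Bool
  ?Int = !Int
    μZ = μZ  (μ self-dual)
      ⊕{retry,stop} = &{retry,stop}  (⊕→&)
        • retry:
          ?Str = !Str
            Z ↦ Z
        • stop:
          ?Unit = !Unit
            Z ↦ Z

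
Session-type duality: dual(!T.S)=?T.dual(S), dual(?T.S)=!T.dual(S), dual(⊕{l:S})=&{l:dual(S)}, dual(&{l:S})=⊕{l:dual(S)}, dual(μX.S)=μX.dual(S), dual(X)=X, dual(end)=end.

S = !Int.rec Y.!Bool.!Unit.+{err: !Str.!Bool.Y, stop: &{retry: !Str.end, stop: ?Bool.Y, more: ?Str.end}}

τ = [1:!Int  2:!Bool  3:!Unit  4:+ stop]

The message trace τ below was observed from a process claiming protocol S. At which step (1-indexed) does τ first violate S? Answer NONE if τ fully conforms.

NONE

[1] !Int  match  now at rec Y.…
[2] !Bool  match  now at !Unit.+{err: !Str.!Bool.rec Y.…, stop: &{retry: !Str.end, stop: ?Bool.rec Y.…, more: ?Str.end}}
[3] !Unit  match  now at +{err: !Str.!Bool.rec Y.…, stop: &{retry: !Str.end, stop: ?Bool.rec Y.…, more: ?Str.end}}
[4] + stop  match  now at &{retry: !Str.end, stop: ?Bool.rec Y.…, more: ?Str.end}
all 4 steps conform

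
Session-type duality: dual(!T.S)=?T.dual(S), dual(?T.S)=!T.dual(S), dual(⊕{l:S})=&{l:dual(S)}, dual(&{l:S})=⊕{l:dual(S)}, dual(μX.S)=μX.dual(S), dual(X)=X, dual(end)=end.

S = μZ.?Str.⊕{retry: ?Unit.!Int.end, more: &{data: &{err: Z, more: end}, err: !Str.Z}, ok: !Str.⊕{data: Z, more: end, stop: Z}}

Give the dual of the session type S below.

μZ.!Str.&{retry: !Unit.?Int.end, more: ⊕{data: ⊕{err: Z, more: end}, err: ?Str.Z}, ok: ?Str.&{data: Z, more: end, stop: Z}}

μZ = μZ  (binder kept)
  ?Str = !Str
    ⊕{retry,more,ok} = &{retry,more,ok}  (select→offer)
      case retry:
        ?Unit = !Unit
          !Int = ?Int
            dual(end) = end
      case more:
        &{data,err} = ⊕{data,err}  (offer→select)
          case data:
            &{err,more} = ⊕{err,more}  (offer→select)
              case err:
                dual(Z) = Z
              case more:
                dual(end) = end
          case err:
            !Str = ?Str
              dual(Z) = Z
      case ok:
        !Str = ?Str
          ⊕{data,more,stop} = &{data,more,stop}  (select→offer)
            case data:
              dual(Z) = Z
            case more:
              dual(end) = end
            case stop:
              dual(Z) = Z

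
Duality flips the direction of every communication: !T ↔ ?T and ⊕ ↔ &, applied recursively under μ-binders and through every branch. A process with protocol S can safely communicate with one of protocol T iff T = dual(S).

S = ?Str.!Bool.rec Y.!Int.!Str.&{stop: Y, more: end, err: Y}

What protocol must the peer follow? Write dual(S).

?Str → !Str
  !Bool → ?Bool
    rec Y → rec Y  (rec unchanged)
      !Int → ?Int
        !Str → ?Str
          &{stop,more,err} → +{stop,more,err}  (offer→select)
            [stop]
              Y ↦ Y
            [more]
              end ↦ end
            [err]
              Y ↦ Y

!Str.?Bool.rec Y.?Int.?Str.+{stop: Y, more: end, err: Y}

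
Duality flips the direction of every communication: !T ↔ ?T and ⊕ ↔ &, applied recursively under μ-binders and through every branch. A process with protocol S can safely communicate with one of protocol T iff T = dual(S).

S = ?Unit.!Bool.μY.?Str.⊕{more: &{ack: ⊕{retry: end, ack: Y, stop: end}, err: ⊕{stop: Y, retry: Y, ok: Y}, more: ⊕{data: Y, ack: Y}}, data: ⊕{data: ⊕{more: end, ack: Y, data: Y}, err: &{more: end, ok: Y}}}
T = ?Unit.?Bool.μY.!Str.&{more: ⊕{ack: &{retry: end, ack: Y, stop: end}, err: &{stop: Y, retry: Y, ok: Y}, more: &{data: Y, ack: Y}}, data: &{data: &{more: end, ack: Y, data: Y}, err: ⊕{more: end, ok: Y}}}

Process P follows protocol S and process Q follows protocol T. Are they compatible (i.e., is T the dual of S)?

NO

?Unit vs ?Unit  ✗ same direction on both sides — not dual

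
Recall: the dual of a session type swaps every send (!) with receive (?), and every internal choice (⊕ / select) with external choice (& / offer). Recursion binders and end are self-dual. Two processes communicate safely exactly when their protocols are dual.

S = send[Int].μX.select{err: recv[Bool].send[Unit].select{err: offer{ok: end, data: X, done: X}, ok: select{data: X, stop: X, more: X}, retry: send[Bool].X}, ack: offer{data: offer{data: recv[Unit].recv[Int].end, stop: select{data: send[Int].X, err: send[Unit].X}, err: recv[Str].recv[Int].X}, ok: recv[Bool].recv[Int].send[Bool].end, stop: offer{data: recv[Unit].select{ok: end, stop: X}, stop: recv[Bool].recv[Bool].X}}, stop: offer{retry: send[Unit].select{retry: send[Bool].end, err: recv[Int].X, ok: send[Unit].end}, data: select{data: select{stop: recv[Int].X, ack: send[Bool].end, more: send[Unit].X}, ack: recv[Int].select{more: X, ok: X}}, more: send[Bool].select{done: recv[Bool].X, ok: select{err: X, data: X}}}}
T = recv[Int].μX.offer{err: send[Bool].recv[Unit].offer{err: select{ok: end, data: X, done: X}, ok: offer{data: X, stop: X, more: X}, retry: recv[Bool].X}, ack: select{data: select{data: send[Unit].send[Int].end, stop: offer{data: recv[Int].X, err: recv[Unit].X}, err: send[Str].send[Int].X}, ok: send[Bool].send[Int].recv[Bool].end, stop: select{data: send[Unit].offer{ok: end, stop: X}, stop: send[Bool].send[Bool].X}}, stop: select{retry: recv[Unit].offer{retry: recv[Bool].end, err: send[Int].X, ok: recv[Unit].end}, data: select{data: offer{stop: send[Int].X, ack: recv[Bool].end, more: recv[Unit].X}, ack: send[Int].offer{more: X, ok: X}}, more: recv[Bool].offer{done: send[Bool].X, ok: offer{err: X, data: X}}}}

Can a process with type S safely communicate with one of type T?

send[Int] ‖ recv[Int]  match
  μX ‖ μX  match (rec unchanged)
    select{err,ack,stop} ‖ offer{err,ack,stop}  match same labels
      case err:
        recv[Bool] ‖ send[Bool]  match
          send[Unit] ‖ recv[Unit]  match
            select{err,ok,retry} ‖ offer{err,ok,retry}  match same labels
              case err:
                offer{ok,data,done} ‖ select{ok,data,done}  match same labels
                  case ok:
                    end ‖ end  match
                  case data:
                    X ‖ X  match
                  case done:
                    X ‖ X  match
              case ok:
                select{data,stop,more} ‖ offer{data,stop,more}  match same labels
                  case data:
                    X ‖ X  match
                  case stop:
                    X ‖ X  match
                  case more:
                    X ‖ X  match
              case retry:
                send[Bool] ‖ recv[Bool]  match
                  X ‖ X  match
      case ack:
        offer{data,ok,stop} ‖ select{data,ok,stop}  match same labels
          case data:
            offer{data,stop,err} ‖ select{data,stop,err}  match same labels
              case data:
                recv[Unit] ‖ send[Unit]  match
                  recv[Int] ‖ send[Int]  match
                    end ‖ end  match
              case stop:
                select{data,err} ‖ offer{data,err}  match same labels
                  case data:
                    send[Int] ‖ recv[Int]  match
                      X ‖ X  match
                  case err:
                    send[Unit] ‖ recv[Unit]  match
                      X ‖ X  match
              case err:
                recv[Str] ‖ send[Str]  match
                  recv[Int] ‖ send[Int]  match
                    X ‖ X  match
          case ok:
            recv[Bool] ‖ send[Bool]  match
              recv[Int] ‖ send[Int]  match
                send[Bool] ‖ recv[Bool]  match
                  end ‖ end  match
          case stop:
            offer{data,stop} ‖ select{data,stop}  match same labels
              case data:
                recv[Unit] ‖ send[Unit]  match
                  select{ok,stop} ‖ offer{ok,stop}  match same labels
                    case ok:
                      end ‖ end  match
                    case stop:
                      X ‖ X  match
              case stop:
                recv[Bool] ‖ send[Bool]  match
                  recv[Bool] ‖ send[Bool]  match
                    X ‖ X  match
      case stop:
        offer{retry,data,more} ‖ select{retry,data,more}  match same labels
          case retry:
            send[Unit] ‖ recv[Unit]  match
              select{retry,err,ok} ‖ offer{retry,err,ok}  match same labels
                case retry:
                  send[Bool] ‖ recv[Bool]  match
                    end ‖ end  match
                case err:
                  recv[Int] ‖ send[Int]  match
                    X ‖ X  match
                case ok:
                  send[Unit] ‖ recv[Unit]  match
                    end ‖ end  match
          case data:
            select{data,ack} ‖ select{data,ack}  ✗ choice polarity not flipped — not dual

NO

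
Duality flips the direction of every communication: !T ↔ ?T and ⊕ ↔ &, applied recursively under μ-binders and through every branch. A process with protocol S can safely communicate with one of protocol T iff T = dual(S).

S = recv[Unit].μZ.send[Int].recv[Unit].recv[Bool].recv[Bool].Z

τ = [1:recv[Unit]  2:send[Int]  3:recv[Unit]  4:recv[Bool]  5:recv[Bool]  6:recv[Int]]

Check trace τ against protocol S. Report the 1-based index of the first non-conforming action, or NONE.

@1 recv[Unit]  match  residual = μZ.…
@2 send[Int]  match  residual = recv[Unit].recv[Bool].recv[Bool].μZ.…
@3 recv[Unit]  match  residual = recv[Bool].recv[Bool].μZ.…
@4 recv[Bool]  match  residual = recv[Bool].μZ.…
@5 recv[Bool]  match  residual = μZ.…
@6 got recv[Int], protocol expects send[Int]  ✗

6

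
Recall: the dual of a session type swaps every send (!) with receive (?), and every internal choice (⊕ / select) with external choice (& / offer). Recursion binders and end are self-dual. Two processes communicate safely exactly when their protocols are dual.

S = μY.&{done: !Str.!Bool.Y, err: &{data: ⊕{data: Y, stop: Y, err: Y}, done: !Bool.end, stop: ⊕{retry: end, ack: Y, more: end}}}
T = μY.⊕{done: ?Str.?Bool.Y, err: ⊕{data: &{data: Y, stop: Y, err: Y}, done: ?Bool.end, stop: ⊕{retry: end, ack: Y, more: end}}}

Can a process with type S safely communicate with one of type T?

NO

μY ‖ μY  ✓ (rec unchanged)
  &{done,err} ‖ ⊕{done,err}  ✓ label sets agree
    [done]
      !Str ‖ ?Str  ✓
        !Bool ‖ ?Bool  ✓
          Y ‖ Y  ✓
    [err]
      &{data,done,stop} ‖ ⊕{data,done,stop}  ✓ label sets agree
        [data]
          ⊕{data,stop,err} ‖ &{data,stop,err}  ✓ label sets agree
            [data]
              Y ‖ Y  ✓
            [stop]
              Y ‖ Y  ✓
            [err]
              Y ‖ Y  ✓
        [done]
          !Bool ‖ ?Bool  ✓
            end ‖ end  ✓
        [stop]
          ⊕{retry,ack,more} ‖ ⊕{retry,ack,more}  ✗ choice polarity not flipped — not dual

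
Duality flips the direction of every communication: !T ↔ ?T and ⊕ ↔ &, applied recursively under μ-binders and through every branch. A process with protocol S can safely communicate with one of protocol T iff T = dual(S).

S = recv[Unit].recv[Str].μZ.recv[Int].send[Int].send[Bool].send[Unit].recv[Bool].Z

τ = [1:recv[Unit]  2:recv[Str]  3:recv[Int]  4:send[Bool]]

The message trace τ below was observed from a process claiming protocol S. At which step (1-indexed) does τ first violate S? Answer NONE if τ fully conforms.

4

@1 recv[Unit]  match  now at recv[Str].μZ.…
@2 recv[Str]  match  now at μZ.…
@3 recv[Int]  match  now at send[Int].send[Bool].send[Unit].recv[Bool].μZ.…
@4 got send[Bool], protocol expects send[Int]  ✗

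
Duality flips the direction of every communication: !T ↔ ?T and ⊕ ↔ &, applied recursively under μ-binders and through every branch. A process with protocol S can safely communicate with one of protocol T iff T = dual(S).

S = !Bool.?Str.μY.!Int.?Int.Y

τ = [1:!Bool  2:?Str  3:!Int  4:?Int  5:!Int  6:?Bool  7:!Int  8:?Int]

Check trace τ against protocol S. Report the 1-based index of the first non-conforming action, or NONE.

[1] !Bool  match  residual = ?Str.μY.…
[2] ?Str  match  residual = μY.…
[3] !Int  match  residual = ?Int.μY.…
[4] ?Int  match  residual = μY.…
[5] !Int  match  residual = ?Int.μY.…
[6] got ?Bool, protocol expects ?Int  ✗

6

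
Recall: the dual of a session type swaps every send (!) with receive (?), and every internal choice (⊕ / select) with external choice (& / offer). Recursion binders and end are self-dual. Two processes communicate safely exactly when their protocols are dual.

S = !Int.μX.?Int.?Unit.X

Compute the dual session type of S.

!Int → ?Int
  μX → μX  (μ self-dual)
    ?Int → !Int
      ?Unit → !Unit
        X ↦ X

?Int.μX.!Int.!Unit.X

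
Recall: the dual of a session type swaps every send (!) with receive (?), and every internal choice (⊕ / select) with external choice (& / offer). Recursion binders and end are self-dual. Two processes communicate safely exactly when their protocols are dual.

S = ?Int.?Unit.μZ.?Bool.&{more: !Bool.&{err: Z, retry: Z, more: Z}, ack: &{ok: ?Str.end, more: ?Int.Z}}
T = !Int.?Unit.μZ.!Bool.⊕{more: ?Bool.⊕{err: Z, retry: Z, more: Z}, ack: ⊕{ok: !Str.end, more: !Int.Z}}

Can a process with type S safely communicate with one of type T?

NO

?Int ‖ !Int  ok
  ?Unit ‖ ?Unit  ✗ same direction on both sides — not dual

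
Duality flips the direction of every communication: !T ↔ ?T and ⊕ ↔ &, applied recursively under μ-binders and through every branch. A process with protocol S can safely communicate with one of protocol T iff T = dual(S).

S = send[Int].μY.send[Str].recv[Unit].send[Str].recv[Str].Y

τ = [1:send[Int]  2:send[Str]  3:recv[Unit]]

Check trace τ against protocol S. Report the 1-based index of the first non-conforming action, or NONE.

[1] send[Int]  ✓  residual = μY.…
[2] send[Str]  ✓  residual = recv[Unit].send[Str].recv[Str].μY.…
[3] recv[Unit]  ✓  residual = send[Str].recv[Str].μY.…
τ conforms to S (length 3)

NONE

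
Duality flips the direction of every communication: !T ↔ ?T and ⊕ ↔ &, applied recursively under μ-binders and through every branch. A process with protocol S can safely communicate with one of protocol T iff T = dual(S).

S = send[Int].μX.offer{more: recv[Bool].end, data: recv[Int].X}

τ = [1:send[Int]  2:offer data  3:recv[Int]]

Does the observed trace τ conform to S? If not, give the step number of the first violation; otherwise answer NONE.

@1 send[Int]  match  residual = μX.…
@2 offer data  match  residual = recv[Int].μX.…
@3 recv[Int]  match  residual = μX.…
τ conforms to S (length 3)

NONE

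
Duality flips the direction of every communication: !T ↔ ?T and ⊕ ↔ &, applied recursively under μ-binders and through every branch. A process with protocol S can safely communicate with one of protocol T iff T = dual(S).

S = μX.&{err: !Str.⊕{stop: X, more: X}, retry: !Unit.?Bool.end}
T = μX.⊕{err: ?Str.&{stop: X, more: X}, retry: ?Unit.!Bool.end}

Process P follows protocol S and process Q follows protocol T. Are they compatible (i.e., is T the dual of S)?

μX | μX  match (binder kept)
  &{err,retry} | ⊕{err,retry}  match labels match
    [err]
      !Str | ?Str  match
        ⊕{stop,more} | &{stop,more}  match labels match
          [stop]
            X | X  match
          [more]
            X | X  match
    [retry]
      !Unit | ?Unit  match
        ?Bool | !Bool  match
          end | end  match

YES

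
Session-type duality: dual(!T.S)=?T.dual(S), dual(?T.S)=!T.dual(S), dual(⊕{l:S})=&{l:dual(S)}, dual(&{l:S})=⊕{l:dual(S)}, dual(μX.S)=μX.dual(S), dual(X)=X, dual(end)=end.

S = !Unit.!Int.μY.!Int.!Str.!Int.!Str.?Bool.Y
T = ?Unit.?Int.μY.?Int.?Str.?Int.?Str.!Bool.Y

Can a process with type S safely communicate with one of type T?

!Unit vs ?Unit  ✓
  !Int vs ?Int  ✓
    μY vs μY  ✓ (rec unchanged)
      !Int vs ?Int  ✓
        !Str vs ?Str  ✓
          !Int vs ?Int  ✓
            !Str vs ?Str  ✓
              ?Bool vs !Bool  ✓
                Y vs Y  ✓

YES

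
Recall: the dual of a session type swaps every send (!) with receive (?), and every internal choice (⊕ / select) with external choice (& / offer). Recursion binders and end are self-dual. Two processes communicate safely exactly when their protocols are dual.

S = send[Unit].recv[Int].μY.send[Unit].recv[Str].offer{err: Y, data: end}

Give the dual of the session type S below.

send[Unit] = recv[Unit]
  recv[Int] = send[Int]
    μY = μY  (binder kept)
      send[Unit] = recv[Unit]
        recv[Str] = send[Str]
          offer{err,data} = select{err,data}  (offer→select)
            case err:
              Y self-dual
            case data:
              end self-dual

recv[Unit].send[Int].μY.recv[Unit].send[Str].select{err: Y, data: end}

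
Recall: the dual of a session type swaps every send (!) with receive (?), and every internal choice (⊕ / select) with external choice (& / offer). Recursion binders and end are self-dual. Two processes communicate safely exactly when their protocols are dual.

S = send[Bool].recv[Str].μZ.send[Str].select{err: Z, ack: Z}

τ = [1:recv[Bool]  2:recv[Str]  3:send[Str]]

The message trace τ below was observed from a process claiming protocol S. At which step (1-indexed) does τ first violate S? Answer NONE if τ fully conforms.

1

@1 got recv[Bool], protocol expects send[Bool]  ✗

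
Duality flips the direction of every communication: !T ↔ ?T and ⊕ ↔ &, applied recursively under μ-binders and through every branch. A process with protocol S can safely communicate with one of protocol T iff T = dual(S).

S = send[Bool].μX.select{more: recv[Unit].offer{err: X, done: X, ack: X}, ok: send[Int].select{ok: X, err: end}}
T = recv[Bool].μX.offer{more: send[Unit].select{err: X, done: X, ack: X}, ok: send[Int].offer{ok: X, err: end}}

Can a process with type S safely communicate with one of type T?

send[Bool] ‖ recv[Bool]  ✓
  μX ‖ μX  ✓ (binder kept)
    select{more,ok} ‖ offer{more,ok}  ✓ label sets agree
      case more:
        recv[Unit] ‖ send[Unit]  ✓
          offer{err,done,ack} ‖ select{err,done,ack}  ✓ label sets agree
            case err:
              X ‖ X  ✓
            case done:
              X ‖ X  ✓
            case ack:
              X ‖ X  ✓
      case ok:
        send[Int] ‖ send[Int]  ✗ same direction on both sides — not dual

NO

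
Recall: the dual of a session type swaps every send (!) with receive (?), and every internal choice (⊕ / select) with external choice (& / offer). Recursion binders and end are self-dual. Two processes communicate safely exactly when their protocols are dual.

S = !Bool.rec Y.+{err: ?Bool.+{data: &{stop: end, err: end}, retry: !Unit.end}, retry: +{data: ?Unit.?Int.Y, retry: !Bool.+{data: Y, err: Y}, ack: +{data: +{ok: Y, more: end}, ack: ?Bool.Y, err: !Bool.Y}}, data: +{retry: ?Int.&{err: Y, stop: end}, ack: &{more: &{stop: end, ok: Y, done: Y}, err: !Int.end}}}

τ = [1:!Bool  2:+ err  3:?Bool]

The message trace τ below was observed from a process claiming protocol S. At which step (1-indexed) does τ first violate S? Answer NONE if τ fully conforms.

NONE

[1] !Bool  ✓  cont: rec Y.…
[2] + err  ✓  cont: ?Bool.+{data: &{stop: end, err: end}, retry: !Unit.end}
[3] ?Bool  ✓  cont: +{data: &{stop: end, err: end}, retry: !Unit.end}
τ conforms to S (length 3)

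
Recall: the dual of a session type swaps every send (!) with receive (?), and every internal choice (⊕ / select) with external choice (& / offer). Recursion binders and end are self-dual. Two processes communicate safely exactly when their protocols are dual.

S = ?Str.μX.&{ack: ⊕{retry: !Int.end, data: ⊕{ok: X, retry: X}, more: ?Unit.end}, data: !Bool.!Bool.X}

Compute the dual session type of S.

!Str.μX.⊕{ack: &{retry: ?Int.end, data: &{ok: X, retry: X}, more: !Unit.end}, data: ?Bool.?Bool.X}

?Str → !Str
  μX → μX  (binder kept)
    &{ack,data} → ⊕{ack,data}  (&→⊕)
      [ack]
        ⊕{retry,data,more} → &{retry,data,more}  (⊕→&)
          [retry]
            !Int → ?Int
              dual(end) = end
          [data]
            ⊕{ok,retry} → &{ok,retry}  (⊕→&)
              [ok]
                dual(X) = X
              [retry]
                dual(X) = X
          [more]
            ?Unit → !Unit
              dual(end) = end
      [data]
        !Bool → ?Bool
          !Bool → ?Bool
            dual(X) = X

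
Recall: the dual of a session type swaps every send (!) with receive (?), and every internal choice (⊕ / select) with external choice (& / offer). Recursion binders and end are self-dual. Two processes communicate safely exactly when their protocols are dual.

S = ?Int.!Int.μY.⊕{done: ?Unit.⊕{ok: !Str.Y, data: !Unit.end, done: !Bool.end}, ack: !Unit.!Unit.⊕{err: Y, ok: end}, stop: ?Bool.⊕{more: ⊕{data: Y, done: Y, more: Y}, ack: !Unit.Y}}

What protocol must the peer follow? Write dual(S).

?Int = !Int
  !Int = ?Int
    μY = μY  (binder kept)
      ⊕{done,ack,stop} = &{done,ack,stop}  (select→offer)
        case done:
          ?Unit = !Unit
            ⊕{ok,data,done} = &{ok,data,done}  (select→offer)
              case ok:
                !Str = ?Str
                  dual(Y) = Y
              case data:
                !Unit = ?Unit
                  dual(end) = end
              case done:
                !Bool = ?Bool
                  dual(end) = end
        case ack:
          !Unit = ?Unit
            !Unit = ?Unit
              ⊕{err,ok} = &{err,ok}  (select→offer)
                case err:
                  dual(Y) = Y
                case ok:
                  dual(end) = end
        case stop:
          ?Bool = !Bool
            ⊕{more,ack} = &{more,ack}  (select→offer)
              case more:
                ⊕{data,done,more} = &{data,done,more}  (select→offer)
                  case data:
                    dual(Y) = Y
                  case done:
                    dual(Y) = Y
                  case more:
                    dual(Y) = Y
              case ack:
                !Unit = ?Unit
                  dual(Y) = Y

!Int.?Int.μY.&{done: !Unit.&{ok: ?Str.Y, data: ?Unit.end, done: ?Bool.end}, ack: ?Unit.?Unit.&{err: Y, ok: end}, stop: !Bool.&{more: &{data: Y, done: Y, more: Y}, ack: ?Unit.Y}}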